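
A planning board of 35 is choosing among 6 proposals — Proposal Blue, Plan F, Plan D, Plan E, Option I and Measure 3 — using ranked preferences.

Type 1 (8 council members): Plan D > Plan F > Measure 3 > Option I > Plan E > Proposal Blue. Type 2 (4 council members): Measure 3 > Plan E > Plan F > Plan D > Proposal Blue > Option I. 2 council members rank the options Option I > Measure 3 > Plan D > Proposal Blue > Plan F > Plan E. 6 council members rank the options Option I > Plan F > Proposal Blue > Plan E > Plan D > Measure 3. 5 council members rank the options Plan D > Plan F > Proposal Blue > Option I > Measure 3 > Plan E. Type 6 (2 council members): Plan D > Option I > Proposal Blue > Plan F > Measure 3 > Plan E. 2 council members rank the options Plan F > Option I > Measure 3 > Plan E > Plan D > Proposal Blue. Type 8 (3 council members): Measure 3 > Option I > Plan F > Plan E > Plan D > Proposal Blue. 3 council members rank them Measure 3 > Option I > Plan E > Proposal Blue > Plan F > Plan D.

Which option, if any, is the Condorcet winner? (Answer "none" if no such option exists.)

Plan F

Pairwise majorities:
Proposal Blue vs Plan F: Plan F, 28–7.
Proposal Blue vs Plan D: Proposal Blue preferred on 6+3 = 9 ballots; Plan D wins 26–9.
Proposal Blue–Plan E: Plan E 20–15.
Proposal Blue vs Option I: Proposal Blue preferred on 4+5 = 9 ballots; Option I wins 26–9.
Proposal Blue vs Measure 3: Proposal Blue is ranked higher on 6+5+2 = 13 ballots, Measure 3 on 22. Measure 3 wins 22–13.
Plan F vs Plan D: 4+6+2+3+3 = 18 for Plan F, 17 for Plan D — Plan F by 18–17.
Plan F vs Plan E: Plan F preferred on 28 ballots; Plan F wins 28–7.
Plan F vs Option I: Plan F, 19–16.
Plan F vs Measure 3: 8+6+5+2+2 = 23 for Plan F, 12 for Measure 3 — Plan F by 23–12.
Plan D vs Plan E: Plan D is ranked higher on 8+2+5+2 = 17 ballots, Plan E on 18. Plan E wins 18–17.
Plan D–Option I: Plan D 19–16.
Plan D vs Measure 3: Plan D, 21–14.
Plan E vs Option I: Plan E preferred on 4 ballots; Option I wins 31–4.
Plan E vs Measure 3: Measure 3 wins 29–6.
Option I vs Measure 3: 17 to 18, Measure 3.
Only Plan F has no losses; Plan F is the Condorcet winner.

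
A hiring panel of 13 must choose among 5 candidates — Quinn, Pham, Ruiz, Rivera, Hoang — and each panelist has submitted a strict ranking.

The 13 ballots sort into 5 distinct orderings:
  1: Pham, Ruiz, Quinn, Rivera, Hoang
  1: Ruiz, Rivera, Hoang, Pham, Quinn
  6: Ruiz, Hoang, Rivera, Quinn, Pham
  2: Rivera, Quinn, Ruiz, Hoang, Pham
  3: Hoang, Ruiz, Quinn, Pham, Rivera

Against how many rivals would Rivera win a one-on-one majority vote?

2

Rivera against each rival (13 committee members):
Rivera vs Quinn: Rivera wins 9–4.
Rivera vs Pham: 1+6+2 = 9 for Rivera, 4 for Pham — Rivera by 9–4.
Rivera vs Ruiz: Rivera is ranked higher on 2 ballots, Ruiz on 11. Ruiz wins 11–2.
Rivera–Hoang: Hoang 9–4.
Rivera beats Quinn, Pham; loses to Ruiz, Hoang — 2 pairwise wins.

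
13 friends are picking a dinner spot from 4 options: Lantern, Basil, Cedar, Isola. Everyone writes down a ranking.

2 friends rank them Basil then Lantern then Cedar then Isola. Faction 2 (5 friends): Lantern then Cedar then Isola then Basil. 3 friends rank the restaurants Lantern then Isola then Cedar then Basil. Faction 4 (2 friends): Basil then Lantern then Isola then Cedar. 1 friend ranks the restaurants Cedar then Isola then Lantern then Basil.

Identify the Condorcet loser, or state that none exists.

Basil

Pairwise majorities:
Lantern vs Basil: Lantern is ranked higher on 5+3+1 = 9 ballots, Basil on 4. Lantern wins 9–4.
Lantern vs Cedar: Lantern wins 12–1.
Lantern–Isola: Lantern 12–1.
Basil vs Cedar: Basil is ranked higher on 2+2 = 4 ballots, Cedar on 9. Cedar wins 9–4.
Basil vs Isola: Basil preferred on 2+2 = 4 ballots; Isola wins 9–4.
Cedar–Isola: Cedar 8–5.
Basil is beaten in every head-to-head and is the Condorcet loser.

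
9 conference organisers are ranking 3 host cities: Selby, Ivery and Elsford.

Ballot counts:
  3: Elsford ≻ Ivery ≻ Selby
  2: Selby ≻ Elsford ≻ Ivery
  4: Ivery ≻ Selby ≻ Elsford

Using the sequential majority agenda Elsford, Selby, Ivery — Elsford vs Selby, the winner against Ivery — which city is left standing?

Ivery

Round 1: Elsford vs Selby — 3–6, Selby advances.
Round 2: Selby vs Ivery — 2–7, Ivery advances.
The agenda winner is Ivery.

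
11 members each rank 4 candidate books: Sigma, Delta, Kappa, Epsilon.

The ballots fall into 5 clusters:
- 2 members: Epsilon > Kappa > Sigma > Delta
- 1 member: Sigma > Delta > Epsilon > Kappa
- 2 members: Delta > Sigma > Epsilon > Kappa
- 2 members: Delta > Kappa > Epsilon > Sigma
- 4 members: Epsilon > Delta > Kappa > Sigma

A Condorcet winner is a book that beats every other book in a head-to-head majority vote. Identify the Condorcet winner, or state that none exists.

Pairwise majorities:
Sigma vs Delta: Delta wins 8–3.
Sigma vs Kappa: Kappa wins 8–3.
Sigma vs Epsilon: Epsilon, 8–3.
Delta vs Kappa: Delta wins 9–2.
Delta vs Epsilon: Epsilon, 6–5.
Kappa vs Epsilon: Epsilon, 9–2.
Only Epsilon has no losses; Epsilon is the Condorcet winner.

Epsilon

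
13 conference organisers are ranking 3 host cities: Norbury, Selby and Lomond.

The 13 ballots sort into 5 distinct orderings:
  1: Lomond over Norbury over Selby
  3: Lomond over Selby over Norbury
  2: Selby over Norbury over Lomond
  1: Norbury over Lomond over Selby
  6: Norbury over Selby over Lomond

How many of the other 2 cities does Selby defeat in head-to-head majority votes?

1

Selby against each rival (13 organisers):
Selby vs Norbury: Norbury, 8–5.
Selby vs Lomond: Selby is ranked higher on 2+6 = 8 ballots, Lomond on 5. Selby wins 8–5.
Selby beats Lomond; loses to Norbury — 1 pairwise win.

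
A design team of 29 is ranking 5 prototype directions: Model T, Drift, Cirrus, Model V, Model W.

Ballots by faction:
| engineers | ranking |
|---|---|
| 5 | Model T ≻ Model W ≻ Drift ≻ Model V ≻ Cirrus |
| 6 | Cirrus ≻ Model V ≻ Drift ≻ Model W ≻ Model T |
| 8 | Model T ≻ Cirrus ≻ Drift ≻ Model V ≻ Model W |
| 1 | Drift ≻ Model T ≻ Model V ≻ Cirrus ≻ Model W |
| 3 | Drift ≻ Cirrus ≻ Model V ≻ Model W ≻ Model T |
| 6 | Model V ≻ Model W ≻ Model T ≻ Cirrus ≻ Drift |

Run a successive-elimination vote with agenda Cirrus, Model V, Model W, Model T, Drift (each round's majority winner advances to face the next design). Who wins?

Model T

Round 1: Cirrus vs Model V — 17–12, Cirrus advances.
Round 2: Cirrus vs Model W — 18–11, Cirrus advances.
Round 3: Cirrus vs Model T — 9–20, Model T advances.
Round 4: Model T vs Drift — 19–10, Model T advances.
Model T survives the agenda.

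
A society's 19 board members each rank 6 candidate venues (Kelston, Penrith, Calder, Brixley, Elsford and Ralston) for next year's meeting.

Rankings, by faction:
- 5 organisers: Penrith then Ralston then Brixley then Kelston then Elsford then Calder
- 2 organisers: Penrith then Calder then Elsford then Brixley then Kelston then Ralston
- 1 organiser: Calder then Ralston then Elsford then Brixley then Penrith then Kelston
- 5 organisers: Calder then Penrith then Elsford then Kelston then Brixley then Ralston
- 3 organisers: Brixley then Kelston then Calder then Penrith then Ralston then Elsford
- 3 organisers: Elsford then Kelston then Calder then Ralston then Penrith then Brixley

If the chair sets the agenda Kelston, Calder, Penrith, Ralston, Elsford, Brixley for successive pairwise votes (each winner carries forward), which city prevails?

Round 1: Kelston vs Calder — 11–8, Kelston advances.
Round 2: Kelston vs Penrith — 6–13, Penrith advances.
Round 3: Penrith vs Ralston — 15–4, Penrith advances.
Round 4: Penrith vs Elsford — 15–4, Penrith advances.
Round 5: Penrith vs Brixley — 15–4, Penrith advances.
The agenda winner is Penrith.

Penrith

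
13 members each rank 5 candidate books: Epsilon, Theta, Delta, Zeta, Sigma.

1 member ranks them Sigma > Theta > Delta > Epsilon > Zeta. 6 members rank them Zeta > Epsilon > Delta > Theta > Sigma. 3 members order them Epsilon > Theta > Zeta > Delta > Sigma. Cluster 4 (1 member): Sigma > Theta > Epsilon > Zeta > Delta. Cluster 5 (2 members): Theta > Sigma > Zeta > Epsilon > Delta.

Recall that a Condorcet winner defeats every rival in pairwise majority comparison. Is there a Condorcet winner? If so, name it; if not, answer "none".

none

Head-to-head results (13 members):
Epsilon vs Theta: Epsilon preferred on 6+3 = 9 ballots; Epsilon wins 9–4.
Epsilon vs Delta: Epsilon, 12–1.
Epsilon vs Zeta: 1+3+1 = 5 for Epsilon, 8 for Zeta — Zeta by 8–5.
Epsilon vs Sigma: 9 to 4, Epsilon.
Theta vs Delta: 7 to 6, Theta.
Theta–Zeta: Theta 7–6.
Theta vs Sigma: 6+3+2 = 11 for Theta, 2 for Sigma — Theta by 11–2.
Delta vs Zeta: 1 for Delta, 12 for Zeta — Zeta by 12–1.
Delta vs Sigma: 6+3 = 9 for Delta, 4 for Sigma — Delta by 9–4.
Zeta vs Sigma: Zeta is ranked higher on 6+3 = 9 ballots, Sigma on 4. Zeta wins 9–4.
Each book drops at least one matchup (Epsilon loses to Zeta; Theta loses to Epsilon; Delta loses to Epsilon; Zeta loses to Theta; Sigma loses to Epsilon); the cycle Epsilon → Theta → Zeta → Epsilon rules out a Condorcet winner.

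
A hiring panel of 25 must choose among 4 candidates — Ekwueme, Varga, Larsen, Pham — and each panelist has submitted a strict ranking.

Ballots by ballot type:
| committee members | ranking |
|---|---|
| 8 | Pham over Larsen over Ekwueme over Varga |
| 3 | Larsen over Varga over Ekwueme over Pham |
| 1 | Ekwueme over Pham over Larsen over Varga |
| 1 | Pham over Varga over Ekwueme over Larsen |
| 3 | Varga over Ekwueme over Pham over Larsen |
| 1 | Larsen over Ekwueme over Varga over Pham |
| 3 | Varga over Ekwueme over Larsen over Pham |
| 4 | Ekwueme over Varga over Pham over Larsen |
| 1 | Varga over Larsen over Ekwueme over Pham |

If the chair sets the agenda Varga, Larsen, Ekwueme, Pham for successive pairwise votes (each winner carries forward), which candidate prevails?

Round 1: Varga vs Larsen — 12–13, Larsen advances.
Round 2: Larsen vs Ekwueme — 13–12, Larsen advances.
Round 3: Larsen vs Pham — 8–17, Pham advances.
The agenda winner is Pham.

Pham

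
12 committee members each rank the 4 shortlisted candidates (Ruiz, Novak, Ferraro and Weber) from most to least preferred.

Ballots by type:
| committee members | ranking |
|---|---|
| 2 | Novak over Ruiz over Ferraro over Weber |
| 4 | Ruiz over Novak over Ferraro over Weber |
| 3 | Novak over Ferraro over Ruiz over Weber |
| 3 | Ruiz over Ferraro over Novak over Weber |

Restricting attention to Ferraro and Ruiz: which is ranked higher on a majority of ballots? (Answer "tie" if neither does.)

Ruiz

Ballots ranking Ferraro above Ruiz: 3.
Ballots ranking Ruiz above Ferraro: 12 − 3 = 9.
Ruiz wins the head-to-head 9–3.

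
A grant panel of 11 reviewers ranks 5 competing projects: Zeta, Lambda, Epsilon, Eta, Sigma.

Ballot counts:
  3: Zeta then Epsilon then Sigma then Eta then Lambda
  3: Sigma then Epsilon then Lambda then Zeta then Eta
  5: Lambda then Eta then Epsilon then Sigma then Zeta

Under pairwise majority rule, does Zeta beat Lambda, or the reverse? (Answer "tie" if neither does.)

Lambda

Ballots ranking Zeta above Lambda: 3.
Ballots ranking Lambda above Zeta: 11 − 3 = 8.
Lambda wins the head-to-head 8–3.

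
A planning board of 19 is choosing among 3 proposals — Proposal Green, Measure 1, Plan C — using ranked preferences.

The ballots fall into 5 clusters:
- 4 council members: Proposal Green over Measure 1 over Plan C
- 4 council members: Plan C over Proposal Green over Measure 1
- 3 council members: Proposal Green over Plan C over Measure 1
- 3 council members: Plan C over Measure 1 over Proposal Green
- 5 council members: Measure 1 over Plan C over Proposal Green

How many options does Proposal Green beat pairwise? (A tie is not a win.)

1

Proposal Green against each rival (19 council members):
Proposal Green vs Measure 1: Proposal Green, 11–8.
Proposal Green–Plan C: Plan C 12–7.
Proposal Green beats Measure 1; loses to Plan C — 1 pairwise win.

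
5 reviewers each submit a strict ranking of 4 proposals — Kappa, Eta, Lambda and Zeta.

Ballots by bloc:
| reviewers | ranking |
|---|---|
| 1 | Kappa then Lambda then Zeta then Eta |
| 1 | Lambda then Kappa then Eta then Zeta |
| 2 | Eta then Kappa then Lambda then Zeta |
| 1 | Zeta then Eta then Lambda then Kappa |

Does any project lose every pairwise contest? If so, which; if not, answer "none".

Zeta

Head-to-head results (5 reviewers):
Kappa vs Eta: Kappa preferred on 1+1 = 2 ballots; Eta wins 3–2.
Kappa vs Lambda: Kappa wins 3–2.
Kappa vs Zeta: Kappa preferred on 1+1+2 = 4 ballots; Kappa wins 4–1.
Eta–Lambda: Eta 3–2.
Eta vs Zeta: Eta, 3–2.
Lambda vs Zeta: Lambda preferred on 1+1+2 = 4 ballots; Lambda wins 4–1.
Zeta is beaten in every head-to-head and is the Condorcet loser.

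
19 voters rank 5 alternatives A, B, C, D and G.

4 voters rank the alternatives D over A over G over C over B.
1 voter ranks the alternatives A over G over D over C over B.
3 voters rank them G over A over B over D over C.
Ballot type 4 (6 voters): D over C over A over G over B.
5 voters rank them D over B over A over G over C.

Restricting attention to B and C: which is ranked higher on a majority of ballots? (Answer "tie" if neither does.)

C

Ballots ranking B above C: 3 + 5 = 8.
Ballots ranking C above B: 19 − 8 = 11.
C wins the head-to-head 11–8.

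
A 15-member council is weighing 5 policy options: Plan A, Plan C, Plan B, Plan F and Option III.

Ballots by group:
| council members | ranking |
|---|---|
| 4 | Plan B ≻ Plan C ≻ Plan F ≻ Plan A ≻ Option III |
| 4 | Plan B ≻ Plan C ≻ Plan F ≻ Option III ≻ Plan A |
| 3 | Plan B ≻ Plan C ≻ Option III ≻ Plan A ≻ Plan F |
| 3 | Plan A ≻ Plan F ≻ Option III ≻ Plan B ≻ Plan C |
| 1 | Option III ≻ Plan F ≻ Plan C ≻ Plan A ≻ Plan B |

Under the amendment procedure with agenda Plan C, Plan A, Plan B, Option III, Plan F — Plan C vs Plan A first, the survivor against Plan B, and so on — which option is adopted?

Round 1: Plan C vs Plan A — 12–3, Plan C advances.
Round 2: Plan C vs Plan B — 1–14, Plan B advances.
Round 3: Plan B vs Option III — 11–4, Plan B advances.
Round 4: Plan B vs Plan F — 11–4, Plan B advances.
The agenda winner is Plan B.

Plan B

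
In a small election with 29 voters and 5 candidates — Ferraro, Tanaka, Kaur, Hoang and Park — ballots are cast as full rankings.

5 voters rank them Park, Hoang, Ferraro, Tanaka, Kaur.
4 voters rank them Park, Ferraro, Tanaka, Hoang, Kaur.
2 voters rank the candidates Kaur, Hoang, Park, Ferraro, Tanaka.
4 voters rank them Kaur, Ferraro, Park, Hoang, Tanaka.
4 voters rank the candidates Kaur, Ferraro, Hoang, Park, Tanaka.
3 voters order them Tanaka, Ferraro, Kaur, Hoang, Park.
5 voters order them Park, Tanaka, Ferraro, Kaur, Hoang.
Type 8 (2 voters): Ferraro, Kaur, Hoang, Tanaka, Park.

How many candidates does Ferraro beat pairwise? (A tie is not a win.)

3

Ferraro against each rival (29 voters):
Ferraro–Tanaka: Ferraro 21–8.
Ferraro vs Kaur: 19 to 10, Ferraro.
Ferraro vs Hoang: 22 to 7, Ferraro.
Ferraro vs Park: 4+4+3+2 = 13 for Ferraro, 16 for Park — Park by 16–13.
Ferraro beats Tanaka, Kaur, Hoang; loses to Park — 3 pairwise wins.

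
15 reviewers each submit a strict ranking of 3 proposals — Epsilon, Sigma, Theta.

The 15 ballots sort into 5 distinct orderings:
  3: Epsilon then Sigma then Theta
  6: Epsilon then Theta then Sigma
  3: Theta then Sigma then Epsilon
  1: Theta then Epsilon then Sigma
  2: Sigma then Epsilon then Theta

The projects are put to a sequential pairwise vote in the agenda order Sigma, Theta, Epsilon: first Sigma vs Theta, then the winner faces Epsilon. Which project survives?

Round 1: Sigma vs Theta — 5–10, Theta advances.
Round 2: Theta vs Epsilon — 4–11, Epsilon advances.
The agenda winner is Epsilon.

Epsilon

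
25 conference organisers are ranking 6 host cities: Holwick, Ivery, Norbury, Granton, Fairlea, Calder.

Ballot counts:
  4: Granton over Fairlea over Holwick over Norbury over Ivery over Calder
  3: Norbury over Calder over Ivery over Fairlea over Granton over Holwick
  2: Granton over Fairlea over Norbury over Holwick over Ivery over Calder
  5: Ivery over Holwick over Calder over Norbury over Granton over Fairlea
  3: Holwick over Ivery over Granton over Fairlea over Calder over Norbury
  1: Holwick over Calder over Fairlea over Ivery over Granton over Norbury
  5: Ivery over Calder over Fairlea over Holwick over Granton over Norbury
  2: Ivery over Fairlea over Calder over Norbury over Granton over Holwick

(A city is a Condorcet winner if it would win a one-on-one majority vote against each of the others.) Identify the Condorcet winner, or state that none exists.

Ivery

Check each pair by majority over 25 ballots:
Holwick vs Ivery: 4+2+3+1 = 10 for Holwick, 15 for Ivery — Ivery by 15–10.
Holwick vs Norbury: Holwick preferred on 4+5+3+1+5 = 18 ballots; Holwick wins 18–7.
Holwick vs Granton: Holwick preferred on 5+3+1+5 = 14 ballots; Holwick wins 14–11.
Holwick vs Fairlea: Holwick is ranked higher on 5+3+1 = 9 ballots, Fairlea on 16. Fairlea wins 16–9.
Holwick vs Calder: 4+2+5+3+1 = 15 for Holwick, 10 for Calder — Holwick by 15–10.
Ivery vs Norbury: Ivery is ranked higher on 5+3+1+5+2 = 16 ballots, Norbury on 9. Ivery wins 16–9.
Ivery vs Granton: Ivery preferred on 3+5+3+1+5+2 = 19 ballots; Ivery wins 19–6.
Ivery vs Fairlea: 18 to 7, Ivery.
Ivery vs Calder: 21 to 4, Ivery.
Norbury vs Granton: Norbury is ranked higher on 3+5+2 = 10 ballots, Granton on 15. Granton wins 15–10.
Norbury vs Fairlea: Norbury preferred on 3+5 = 8 ballots; Fairlea wins 17–8.
Norbury vs Calder: 4+3+2 = 9 for Norbury, 16 for Calder — Calder by 16–9.
Granton vs Fairlea: 4+2+5+3 = 14 for Granton, 11 for Fairlea — Granton by 14–11.
Granton vs Calder: 4+2+3 = 9 for Granton, 16 for Calder — Calder by 16–9.
Fairlea vs Calder: Fairlea preferred on 4+2+3+2 = 11 ballots; Calder wins 14–11.
Ivery wins every pairwise contest, so Ivery is the Condorcet winner.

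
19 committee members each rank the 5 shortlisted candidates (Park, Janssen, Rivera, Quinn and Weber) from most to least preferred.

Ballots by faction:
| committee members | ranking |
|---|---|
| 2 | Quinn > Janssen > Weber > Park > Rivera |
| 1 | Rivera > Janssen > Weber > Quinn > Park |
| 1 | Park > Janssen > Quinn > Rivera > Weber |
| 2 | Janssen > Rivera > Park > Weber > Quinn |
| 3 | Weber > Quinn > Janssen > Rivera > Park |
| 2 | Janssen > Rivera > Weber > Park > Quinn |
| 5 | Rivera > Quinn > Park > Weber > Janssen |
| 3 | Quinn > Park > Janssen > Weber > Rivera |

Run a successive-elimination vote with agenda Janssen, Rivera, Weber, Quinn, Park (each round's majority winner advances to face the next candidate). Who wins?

Quinn

Round 1: Janssen vs Rivera — 13–6, Janssen advances.
Round 2: Janssen vs Weber — 11–8, Janssen advances.
Round 3: Janssen vs Quinn — 6–13, Quinn advances.
Round 4: Quinn vs Park — 14–5, Quinn advances.
Quinn survives the agenda.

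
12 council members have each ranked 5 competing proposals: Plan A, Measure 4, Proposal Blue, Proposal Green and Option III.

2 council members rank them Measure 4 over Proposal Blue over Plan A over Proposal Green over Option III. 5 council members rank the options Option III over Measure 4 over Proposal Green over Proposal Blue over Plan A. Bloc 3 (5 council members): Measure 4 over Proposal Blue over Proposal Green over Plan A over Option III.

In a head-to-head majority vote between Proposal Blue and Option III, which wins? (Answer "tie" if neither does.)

Ballots ranking Proposal Blue above Option III: 2 + 5 = 7.
Ballots ranking Option III above Proposal Blue: 12 − 7 = 5.
Proposal Blue wins the head-to-head 7–5.

Proposal Blue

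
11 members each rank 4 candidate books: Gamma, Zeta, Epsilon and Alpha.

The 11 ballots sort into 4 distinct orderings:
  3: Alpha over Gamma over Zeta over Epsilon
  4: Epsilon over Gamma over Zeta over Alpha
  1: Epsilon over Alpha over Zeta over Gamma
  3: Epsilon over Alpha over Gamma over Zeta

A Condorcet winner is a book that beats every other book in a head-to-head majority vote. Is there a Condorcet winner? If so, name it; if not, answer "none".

Epsilon

Head-to-head results (11 members):
Gamma vs Zeta: Gamma is ranked higher on 3+4+3 = 10 ballots, Zeta on 1. Gamma wins 10–1.
Gamma vs Epsilon: Gamma is ranked higher on 3 ballots, Epsilon on 8. Epsilon wins 8–3.
Gamma vs Alpha: Gamma preferred on 4 ballots; Alpha wins 7–4.
Zeta vs Epsilon: Zeta is ranked higher on 3 ballots, Epsilon on 8. Epsilon wins 8–3.
Zeta vs Alpha: 4 to 7, Alpha.
Epsilon vs Alpha: Epsilon is ranked higher on 4+1+3 = 8 ballots, Alpha on 3. Epsilon wins 8–3.
Epsilon wins every pairwise contest, so Epsilon is the Condorcet winner.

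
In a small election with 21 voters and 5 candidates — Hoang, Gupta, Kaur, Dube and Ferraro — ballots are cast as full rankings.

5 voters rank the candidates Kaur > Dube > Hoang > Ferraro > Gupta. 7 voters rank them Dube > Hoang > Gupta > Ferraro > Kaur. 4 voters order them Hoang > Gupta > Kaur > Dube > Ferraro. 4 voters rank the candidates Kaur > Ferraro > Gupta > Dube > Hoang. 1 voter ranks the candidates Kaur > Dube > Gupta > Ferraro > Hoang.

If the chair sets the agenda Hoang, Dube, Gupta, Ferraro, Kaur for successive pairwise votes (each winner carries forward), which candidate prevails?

Round 1: Hoang vs Dube — 4–17, Dube advances.
Round 2: Dube vs Gupta — 13–8, Dube advances.
Round 3: Dube vs Ferraro — 17–4, Dube advances.
Round 4: Dube vs Kaur — 7–14, Kaur advances.
The agenda winner is Kaur.

Kaur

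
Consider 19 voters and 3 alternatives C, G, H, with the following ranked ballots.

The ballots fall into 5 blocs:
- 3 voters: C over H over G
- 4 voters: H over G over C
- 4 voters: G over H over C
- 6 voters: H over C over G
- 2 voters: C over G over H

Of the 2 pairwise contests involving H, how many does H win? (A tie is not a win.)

H against each rival (19 voters):
H vs C: H wins 14–5.
H vs G: H preferred on 3+4+6 = 13 ballots; H wins 13–6.
H beats C, G — 2 pairwise wins.

2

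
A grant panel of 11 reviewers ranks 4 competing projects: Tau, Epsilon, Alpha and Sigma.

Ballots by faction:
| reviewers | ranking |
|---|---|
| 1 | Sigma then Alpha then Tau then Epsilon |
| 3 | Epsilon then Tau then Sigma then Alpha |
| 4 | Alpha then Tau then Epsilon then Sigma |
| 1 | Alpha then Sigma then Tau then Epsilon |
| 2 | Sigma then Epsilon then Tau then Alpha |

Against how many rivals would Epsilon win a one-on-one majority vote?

Epsilon against each rival (11 reviewers):
Epsilon–Tau: Tau 6–5.
Epsilon vs Alpha: Alpha wins 6–5.
Epsilon vs Sigma: Epsilon, 7–4.
Epsilon beats Sigma; loses to Tau, Alpha — 1 pairwise win.

1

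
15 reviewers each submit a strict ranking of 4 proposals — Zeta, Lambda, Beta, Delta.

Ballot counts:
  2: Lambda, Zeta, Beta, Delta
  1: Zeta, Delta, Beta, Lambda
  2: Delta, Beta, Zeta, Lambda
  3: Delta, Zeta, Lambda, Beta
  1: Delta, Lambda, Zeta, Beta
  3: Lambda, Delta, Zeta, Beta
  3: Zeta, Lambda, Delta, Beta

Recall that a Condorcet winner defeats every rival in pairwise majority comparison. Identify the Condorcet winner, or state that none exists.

Check each pair by majority over 15 ballots:
Zeta vs Lambda: Zeta is ranked higher on 1+2+3+3 = 9 ballots, Lambda on 6. Zeta wins 9–6.
Zeta vs Beta: Zeta wins 13–2.
Zeta vs Delta: Delta wins 9–6.
Lambda–Beta: Lambda 12–3.
Lambda vs Delta: Lambda wins 8–7.
Beta vs Delta: Delta wins 13–2.
Every project loses at least once (Zeta loses to Delta; Lambda loses to Zeta; Beta loses to Zeta; Delta loses to Lambda). The majority relation contains the cycle Zeta > Lambda > Delta > Zeta, so there is no Condorcet winner.

none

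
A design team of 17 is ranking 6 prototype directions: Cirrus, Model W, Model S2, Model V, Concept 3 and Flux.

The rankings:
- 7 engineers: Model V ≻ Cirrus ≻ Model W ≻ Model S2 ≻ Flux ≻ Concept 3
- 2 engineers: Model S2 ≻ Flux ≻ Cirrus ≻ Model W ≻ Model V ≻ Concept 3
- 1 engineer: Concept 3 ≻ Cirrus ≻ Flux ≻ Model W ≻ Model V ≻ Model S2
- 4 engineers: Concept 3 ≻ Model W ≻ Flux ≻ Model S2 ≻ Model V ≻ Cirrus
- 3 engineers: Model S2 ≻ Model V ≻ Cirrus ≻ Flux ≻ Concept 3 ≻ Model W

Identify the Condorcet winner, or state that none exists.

none

Pairwise majorities:
Cirrus vs Model W: 7+2+1+3 = 13 for Cirrus, 4 for Model W — Cirrus by 13–4.
Cirrus vs Model S2: 7+1 = 8 for Cirrus, 9 for Model S2 — Model S2 by 9–8.
Cirrus vs Model V: Cirrus preferred on 2+1 = 3 ballots; Model V wins 14–3.
Cirrus vs Concept 3: Cirrus is ranked higher on 7+2+3 = 12 ballots, Concept 3 on 5. Cirrus wins 12–5.
Cirrus vs Flux: Cirrus is ranked higher on 7+1+3 = 11 ballots, Flux on 6. Cirrus wins 11–6.
Model W vs Model S2: Model W preferred on 7+1+4 = 12 ballots; Model W wins 12–5.
Model W vs Model V: 7 to 10, Model V.
Model W vs Concept 3: Model W preferred on 7+2 = 9 ballots; Model W wins 9–8.
Model W vs Flux: 11 to 6, Model W.
Model S2 vs Model V: 9 to 8, Model S2.
Model S2 vs Concept 3: 7+2+3 = 12 for Model S2, 5 for Concept 3 — Model S2 by 12–5.
Model S2 vs Flux: Model S2 is ranked higher on 7+2+3 = 12 ballots, Flux on 5. Model S2 wins 12–5.
Model V vs Concept 3: 7+2+3 = 12 for Model V, 5 for Concept 3 — Model V by 12–5.
Model V vs Flux: 10 to 7, Model V.
Concept 3 vs Flux: Concept 3 is ranked higher on 1+4 = 5 ballots, Flux on 12. Flux wins 12–5.
No design is unbeaten: Cirrus loses to Model S2; Model W loses to Cirrus; Model S2 loses to Model W; Model V loses to Model S2; Concept 3 loses to Cirrus; Flux loses to Cirrus. In particular Cirrus → Model W → Model S2 → Cirrus is a majority cycle — no Condorcet winner exists.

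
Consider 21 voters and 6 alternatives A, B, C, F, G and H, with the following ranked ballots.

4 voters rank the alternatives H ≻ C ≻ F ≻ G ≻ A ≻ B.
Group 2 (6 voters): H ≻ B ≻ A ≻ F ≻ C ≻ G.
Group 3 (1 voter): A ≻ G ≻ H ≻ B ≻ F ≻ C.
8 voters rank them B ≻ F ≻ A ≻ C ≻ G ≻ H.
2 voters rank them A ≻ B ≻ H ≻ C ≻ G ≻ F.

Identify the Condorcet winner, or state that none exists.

none

Head-to-head results (21 voters):
A vs B: A is ranked higher on 4+1+2 = 7 ballots, B on 14. B wins 14–7.
A vs C: A is ranked higher on 6+1+8+2 = 17 ballots, C on 4. A wins 17–4.
A vs F: A preferred on 6+1+2 = 9 ballots; F wins 12–9.
A vs G: A preferred on 6+1+8+2 = 17 ballots; A wins 17–4.
A vs H: A is ranked higher on 1+8+2 = 11 ballots, H on 10. A wins 11–10.
B vs C: 17 to 4, B.
B vs F: 6+1+8+2 = 17 for B, 4 for F — B by 17–4.
B vs G: 6+8+2 = 16 for B, 5 for G — B by 16–5.
B vs H: B is ranked higher on 8+2 = 10 ballots, H on 11. H wins 11–10.
C vs F: C preferred on 4+2 = 6 ballots; F wins 15–6.
C vs G: 20 to 1, C.
C vs H: C is ranked higher on 8 ballots, H on 13. H wins 13–8.
F vs G: 18 to 3, F.
F vs H: F is ranked higher on 8 ballots, H on 13. H wins 13–8.
G vs H: 9 to 12, H.
Each alternative drops at least one matchup (A loses to B; B loses to H; C loses to A; F loses to B; G loses to A; H loses to A); the cycle A → H → B → A rules out a Condorcet winner.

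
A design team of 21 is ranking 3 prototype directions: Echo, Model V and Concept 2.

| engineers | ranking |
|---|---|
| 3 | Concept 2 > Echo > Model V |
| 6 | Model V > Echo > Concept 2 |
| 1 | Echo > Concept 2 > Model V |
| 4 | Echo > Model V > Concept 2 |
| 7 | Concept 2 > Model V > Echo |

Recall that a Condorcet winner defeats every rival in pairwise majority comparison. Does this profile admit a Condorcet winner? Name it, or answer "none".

Pairwise majorities:
Echo–Model V: Model V 13–8.
Echo vs Concept 2: Echo, 11–10.
Model V vs Concept 2: Concept 2 wins 11–10.
Each design drops at least one matchup (Echo loses to Model V; Model V loses to Concept 2; Concept 2 loses to Echo); the cycle Echo > Concept 2 > Model V > Echo rules out a Condorcet winner.

none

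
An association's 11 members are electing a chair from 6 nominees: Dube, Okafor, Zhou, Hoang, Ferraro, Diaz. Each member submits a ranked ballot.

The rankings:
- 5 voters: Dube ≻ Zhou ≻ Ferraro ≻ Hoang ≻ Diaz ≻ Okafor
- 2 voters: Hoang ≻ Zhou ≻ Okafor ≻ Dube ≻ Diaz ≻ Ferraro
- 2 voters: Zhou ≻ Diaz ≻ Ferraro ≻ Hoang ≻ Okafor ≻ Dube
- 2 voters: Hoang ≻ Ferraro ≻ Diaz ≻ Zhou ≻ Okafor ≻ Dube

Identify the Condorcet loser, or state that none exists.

none

Head-to-head results (11 voters):
Dube vs Okafor: 5 for Dube, 6 for Okafor — Okafor by 6–5.
Dube vs Zhou: Dube preferred on 5 ballots; Zhou wins 6–5.
Dube vs Hoang: Hoang, 6–5.
Dube vs Ferraro: Dube wins 7–4.
Dube vs Diaz: Dube wins 7–4.
Okafor vs Zhou: Okafor preferred on 0 ballots; Zhou wins 11–0.
Okafor vs Hoang: Okafor preferred on 0 ballots; Hoang wins 11–0.
Okafor vs Ferraro: Ferraro wins 9–2.
Okafor–Diaz: Diaz 9–2.
Zhou vs Hoang: Zhou is ranked higher on 5+2 = 7 ballots, Hoang on 4. Zhou wins 7–4.
Zhou–Ferraro: Zhou 9–2.
Zhou vs Diaz: Zhou preferred on 5+2+2 = 9 ballots; Zhou wins 9–2.
Hoang vs Ferraro: Hoang preferred on 2+2 = 4 ballots; Ferraro wins 7–4.
Hoang vs Diaz: 9 to 2, Hoang.
Ferraro vs Diaz: 5+2 = 7 for Ferraro, 4 for Diaz — Ferraro by 7–4.
Each candidate has at least one pairwise win (Dube beats Ferraro; Okafor beats Dube; Zhou beats Dube; Hoang beats Dube; Ferraro beats Okafor; Diaz beats Okafor) — no Condorcet loser.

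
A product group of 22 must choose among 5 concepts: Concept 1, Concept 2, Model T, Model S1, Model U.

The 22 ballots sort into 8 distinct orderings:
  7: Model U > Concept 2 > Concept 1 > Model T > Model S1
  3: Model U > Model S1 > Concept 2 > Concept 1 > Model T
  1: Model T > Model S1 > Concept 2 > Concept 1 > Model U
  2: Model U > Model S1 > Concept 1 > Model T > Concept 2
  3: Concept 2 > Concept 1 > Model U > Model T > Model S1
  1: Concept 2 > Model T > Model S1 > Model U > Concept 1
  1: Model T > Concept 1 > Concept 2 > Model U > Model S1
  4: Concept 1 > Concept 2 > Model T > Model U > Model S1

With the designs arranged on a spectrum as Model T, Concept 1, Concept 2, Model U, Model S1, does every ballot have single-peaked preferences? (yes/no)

Axis positions: Model T=1, Concept 1=2, Concept 2=3, Model U=4, Model S1=5.
Group 1 (peak Model U at position 4): ranking walks positions 4-3-2-1-5, expanding outward from the peak — single-peaked.
Group 2 (peak Model U at position 4): ranking walks positions 4-5-3-2-1, expanding outward from the peak — single-peaked.
Group 3: ranking walks positions 1-5-3-2-4; Model S1 is ranked above Concept 1 even though Concept 1 lies between Model S1 and the peak Model T on the axis — preferences dip and rise again. Not single-peaked.
Group 4: ranking walks positions 4-5-2-1-3; Concept 1 is ranked above Concept 2 even though Concept 2 lies between Concept 1 and the peak Model U on the axis — preferences dip and rise again. Not single-peaked.
Group 5 (peak Concept 2 at position 3): ranking walks positions 3-2-4-1-5, expanding outward from the peak — single-peaked.
Group 6: ranking walks positions 3-1-5-4-2; Model T is ranked above Concept 1 even though Concept 1 lies between Model T and the peak Concept 2 on the axis — preferences dip and rise again. Not single-peaked.
Group 7 (peak Model T at position 1): ranking walks positions 1-2-3-4-5, expanding outward from the peak — single-peaked.
Group 8 (peak Concept 1 at position 2): ranking walks positions 2-3-1-4-5, expanding outward from the peak — single-peaked.
Group 3 violates single-peakedness, so the profile is not single-peaked on this axis.

no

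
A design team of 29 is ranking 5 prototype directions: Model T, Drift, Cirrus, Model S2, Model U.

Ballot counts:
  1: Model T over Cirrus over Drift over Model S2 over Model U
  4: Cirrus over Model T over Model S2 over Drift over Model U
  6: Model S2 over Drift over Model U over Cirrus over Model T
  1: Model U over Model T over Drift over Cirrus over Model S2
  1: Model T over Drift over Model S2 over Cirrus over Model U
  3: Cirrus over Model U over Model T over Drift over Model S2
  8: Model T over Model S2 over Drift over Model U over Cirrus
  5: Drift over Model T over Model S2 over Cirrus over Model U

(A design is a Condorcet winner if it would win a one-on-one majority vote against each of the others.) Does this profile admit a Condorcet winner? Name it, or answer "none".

Pairwise majorities:
Model T vs Drift: Model T wins 18–11.
Model T–Cirrus: Model T 16–13.
Model T vs Model S2: Model T wins 23–6.
Model T vs Model U: Model T, 19–10.
Drift–Cirrus: Drift 21–8.
Drift vs Model S2: Model S2, 18–11.
Drift vs Model U: Drift, 25–4.
Cirrus vs Model S2: Model S2 wins 20–9.
Cirrus–Model U: Model U 15–14.
Model S2 vs Model U: Model S2 wins 25–4.
Model T defeats every rival head-to-head and is the Condorcet winner.

Model T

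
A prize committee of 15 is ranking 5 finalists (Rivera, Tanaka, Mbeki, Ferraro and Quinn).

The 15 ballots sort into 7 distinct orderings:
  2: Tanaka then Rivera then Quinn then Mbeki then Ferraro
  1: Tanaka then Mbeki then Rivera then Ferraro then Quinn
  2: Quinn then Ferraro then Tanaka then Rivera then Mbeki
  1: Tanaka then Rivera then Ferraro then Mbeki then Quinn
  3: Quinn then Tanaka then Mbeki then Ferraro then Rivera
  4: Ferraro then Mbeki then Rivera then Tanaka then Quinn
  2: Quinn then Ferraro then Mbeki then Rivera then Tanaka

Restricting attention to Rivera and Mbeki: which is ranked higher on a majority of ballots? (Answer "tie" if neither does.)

Mbeki

Ballots ranking Rivera above Mbeki: 2 + 2 + 1 = 5.
Ballots ranking Mbeki above Rivera: 15 − 5 = 10.
Mbeki wins the head-to-head 10–5.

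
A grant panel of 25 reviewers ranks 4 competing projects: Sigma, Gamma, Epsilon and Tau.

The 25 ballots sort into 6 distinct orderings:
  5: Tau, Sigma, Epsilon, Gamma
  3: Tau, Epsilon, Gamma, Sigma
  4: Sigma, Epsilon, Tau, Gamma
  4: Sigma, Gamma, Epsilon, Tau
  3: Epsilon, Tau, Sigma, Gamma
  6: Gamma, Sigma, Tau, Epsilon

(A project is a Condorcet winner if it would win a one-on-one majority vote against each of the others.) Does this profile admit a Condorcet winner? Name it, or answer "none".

Head-to-head results (25 reviewers):
Sigma vs Gamma: 5+4+4+3 = 16 for Sigma, 9 for Gamma — Sigma by 16–9.
Sigma vs Epsilon: Sigma is ranked higher on 5+4+4+6 = 19 ballots, Epsilon on 6. Sigma wins 19–6.
Sigma vs Tau: 4+4+6 = 14 for Sigma, 11 for Tau — Sigma by 14–11.
Gamma vs Epsilon: Gamma preferred on 4+6 = 10 ballots; Epsilon wins 15–10.
Gamma vs Tau: Gamma is ranked higher on 4+6 = 10 ballots, Tau on 15. Tau wins 15–10.
Epsilon vs Tau: Epsilon preferred on 4+4+3 = 11 ballots; Tau wins 14–11.
Sigma wins every pairwise contest, so Sigma is the Condorcet winner.

Sigma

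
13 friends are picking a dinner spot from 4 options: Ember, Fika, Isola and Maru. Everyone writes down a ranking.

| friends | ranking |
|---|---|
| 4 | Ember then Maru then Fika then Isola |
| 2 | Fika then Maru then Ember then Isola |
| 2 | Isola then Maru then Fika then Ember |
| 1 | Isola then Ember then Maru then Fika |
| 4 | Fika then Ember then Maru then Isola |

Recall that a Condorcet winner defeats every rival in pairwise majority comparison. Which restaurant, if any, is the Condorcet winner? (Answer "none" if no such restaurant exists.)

Head-to-head results (13 friends):
Ember vs Fika: 5 to 8, Fika.
Ember vs Isola: 10 to 3, Ember.
Ember vs Maru: 4+1+4 = 9 for Ember, 4 for Maru — Ember by 9–4.
Fika vs Isola: 4+2+4 = 10 for Fika, 3 for Isola — Fika by 10–3.
Fika vs Maru: Fika is ranked higher on 2+4 = 6 ballots, Maru on 7. Maru wins 7–6.
Isola vs Maru: 3 to 10, Maru.
Every restaurant loses at least once (Ember loses to Fika; Fika loses to Maru; Isola loses to Ember; Maru loses to Ember). The majority relation contains the cycle Ember beats Maru beats Fika beats Ember, so there is no Condorcet winner.

none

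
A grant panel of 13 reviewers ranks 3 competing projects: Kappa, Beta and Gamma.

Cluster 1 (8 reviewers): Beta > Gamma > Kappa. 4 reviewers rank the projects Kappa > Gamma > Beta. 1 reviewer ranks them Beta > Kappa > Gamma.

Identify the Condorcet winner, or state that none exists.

Check each pair by majority over 13 ballots:
Kappa vs Beta: Beta wins 9–4.
Kappa vs Gamma: Gamma, 8–5.
Beta vs Gamma: Beta, 9–4.
Beta defeats every rival head-to-head and is the Condorcet winner.

Beta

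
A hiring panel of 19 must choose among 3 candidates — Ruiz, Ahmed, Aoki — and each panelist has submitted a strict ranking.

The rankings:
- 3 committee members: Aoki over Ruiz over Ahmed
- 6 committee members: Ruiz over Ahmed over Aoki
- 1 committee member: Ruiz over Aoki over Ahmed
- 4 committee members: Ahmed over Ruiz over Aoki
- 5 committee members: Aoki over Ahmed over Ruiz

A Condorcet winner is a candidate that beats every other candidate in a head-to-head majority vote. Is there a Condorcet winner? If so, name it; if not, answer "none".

Check each pair by majority over 19 ballots:
Ruiz–Ahmed: Ruiz 10–9.
Ruiz vs Aoki: Ruiz, 11–8.
Ahmed vs Aoki: Ahmed wins 10–9.
Only Ruiz has no losses; Ruiz is the Condorcet winner.

Ruiz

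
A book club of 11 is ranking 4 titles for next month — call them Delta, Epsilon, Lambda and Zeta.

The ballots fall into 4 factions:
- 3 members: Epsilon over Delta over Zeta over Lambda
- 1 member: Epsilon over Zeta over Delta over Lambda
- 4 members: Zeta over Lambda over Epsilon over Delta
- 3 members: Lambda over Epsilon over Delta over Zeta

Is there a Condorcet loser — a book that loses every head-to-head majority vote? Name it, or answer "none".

none

Head-to-head results (11 members):
Delta vs Epsilon: 0 for Delta, 11 for Epsilon — Epsilon by 11–0.
Delta vs Lambda: Delta is ranked higher on 3+1 = 4 ballots, Lambda on 7. Lambda wins 7–4.
Delta vs Zeta: Delta, 6–5.
Epsilon vs Lambda: Lambda, 7–4.
Epsilon vs Zeta: Epsilon is ranked higher on 3+1+3 = 7 ballots, Zeta on 4. Epsilon wins 7–4.
Lambda–Zeta: Zeta 8–3.
Each book has at least one pairwise win (Delta beats Zeta; Epsilon beats Delta; Lambda beats Delta; Zeta beats Lambda) — no Condorcet loser.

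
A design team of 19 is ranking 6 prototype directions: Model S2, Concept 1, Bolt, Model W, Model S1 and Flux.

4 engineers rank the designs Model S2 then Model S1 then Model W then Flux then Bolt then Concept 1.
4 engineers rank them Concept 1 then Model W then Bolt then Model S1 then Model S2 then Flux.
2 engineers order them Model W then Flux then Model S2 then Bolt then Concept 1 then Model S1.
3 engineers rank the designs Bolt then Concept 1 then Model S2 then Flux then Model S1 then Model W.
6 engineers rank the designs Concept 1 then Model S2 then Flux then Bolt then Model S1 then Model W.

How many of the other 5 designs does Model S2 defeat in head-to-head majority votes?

4

Model S2 against each rival (19 engineers):
Model S2 vs Concept 1: 6 to 13, Concept 1.
Model S2–Bolt: Model S2 12–7.
Model S2 vs Model W: Model S2 preferred on 4+3+6 = 13 ballots; Model S2 wins 13–6.
Model S2 vs Model S1: Model S2, 15–4.
Model S2 vs Flux: Model S2 wins 17–2.
Model S2 beats Bolt, Model W, Model S1, Flux; loses to Concept 1 — 4 pairwise wins.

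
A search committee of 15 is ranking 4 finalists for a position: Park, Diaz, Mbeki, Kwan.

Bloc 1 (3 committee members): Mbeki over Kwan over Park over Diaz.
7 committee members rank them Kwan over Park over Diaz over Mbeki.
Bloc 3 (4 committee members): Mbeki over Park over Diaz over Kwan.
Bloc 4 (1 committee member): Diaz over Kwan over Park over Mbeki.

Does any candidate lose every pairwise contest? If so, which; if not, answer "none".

Head-to-head results (15 committee members):
Park vs Diaz: Park wins 14–1.
Park vs Mbeki: Park preferred on 7+1 = 8 ballots; Park wins 8–7.
Park–Kwan: Kwan 11–4.
Diaz vs Mbeki: Diaz preferred on 7+1 = 8 ballots; Diaz wins 8–7.
Diaz vs Kwan: Kwan wins 10–5.
Mbeki vs Kwan: 3+4 = 7 for Mbeki, 8 for Kwan — Kwan by 8–7.
Only Mbeki has no wins; Mbeki is the Condorcet loser.

Mbeki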